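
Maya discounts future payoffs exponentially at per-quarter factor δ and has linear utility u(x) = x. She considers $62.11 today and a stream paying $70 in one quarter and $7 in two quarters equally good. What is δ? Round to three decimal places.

δ ≈ 0.820

Present value of the stream is 70·δ + 7·δ². Indifference gives 70δ + 7δ² = 62.11.
That is, 7δ² + 70δ − 62.11 = 0, a quadratic in δ.
δ = (−70 + √(70² + 4·7·62.11)) / (2·7) = (−70 + √6639.08) / 14 ≈ 0.820.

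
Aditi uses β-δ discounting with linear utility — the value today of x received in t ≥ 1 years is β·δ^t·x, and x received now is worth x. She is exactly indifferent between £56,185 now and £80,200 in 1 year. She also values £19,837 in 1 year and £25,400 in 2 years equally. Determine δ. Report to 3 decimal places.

The second indifference involves only future payoffs, so β cancels: β·δ^1·19837 = β·δ^2·25400, giving δ = 19837/25400 = 0.78098.

δ ≈ 0.781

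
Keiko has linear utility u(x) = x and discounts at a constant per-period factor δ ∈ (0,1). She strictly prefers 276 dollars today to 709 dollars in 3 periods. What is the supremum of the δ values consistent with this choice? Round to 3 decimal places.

δ < 0.730

Comparing present values: 276 > δ^3·709.
So δ^3 < 276/709 = 0.38928; taking the cube root of both positive sides preserves the inequality.
δ < 0.38928^(1/3) = 0.730.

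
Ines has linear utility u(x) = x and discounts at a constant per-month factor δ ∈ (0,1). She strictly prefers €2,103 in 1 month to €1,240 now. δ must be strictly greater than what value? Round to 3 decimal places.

The preference means 1240 < δ·2103.
So δ > 1240/2103 = 0.58963.

δ > 0.590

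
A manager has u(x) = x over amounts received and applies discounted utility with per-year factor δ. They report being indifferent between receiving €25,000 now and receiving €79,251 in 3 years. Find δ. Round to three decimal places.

δ ≈ 0.681

Equating discounted utilities: u(25000) = δ^3·u(79251) ⇒ δ^3 = u(25000)/u(79251).
With u(x) = x: δ^3 = 25000/79251 = 0.31545.
So δ = 0.31545^(1/3) ≈ 0.681.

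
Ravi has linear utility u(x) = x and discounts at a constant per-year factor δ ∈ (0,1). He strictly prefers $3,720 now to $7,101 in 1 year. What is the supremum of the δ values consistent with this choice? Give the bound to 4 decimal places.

Under u(x) = x this choice says 3720 > δ·7101.
So δ < 3720/7101 = 0.52387.

δ < 0.5239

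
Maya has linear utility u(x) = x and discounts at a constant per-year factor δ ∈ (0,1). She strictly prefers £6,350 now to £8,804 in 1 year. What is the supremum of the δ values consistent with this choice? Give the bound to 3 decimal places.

δ < 0.721

Comparing present values: 6350 > δ·8804.
So δ < 6350/8804 = 0.72126.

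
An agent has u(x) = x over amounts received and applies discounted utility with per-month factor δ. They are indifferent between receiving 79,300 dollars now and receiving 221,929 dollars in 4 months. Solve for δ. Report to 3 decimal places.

The payoff in 4 months is discounted by δ^4, so u(79300) = δ^4·u(221929) and δ^4 = u(79300)/u(221929).
With u(x) = x: δ^4 = 79300/221929 = 0.35732.
So δ = 0.35732^(1/4) ≈ 0.773.

δ ≈ 0.773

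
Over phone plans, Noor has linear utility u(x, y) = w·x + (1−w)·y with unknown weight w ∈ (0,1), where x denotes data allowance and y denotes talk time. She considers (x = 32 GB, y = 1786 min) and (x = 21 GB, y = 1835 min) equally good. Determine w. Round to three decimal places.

w = 0.817

Equating utilities: w·32 + (1−w)·1786 = w·21 + (1−w)·1835.
Collecting terms: w·11 = (1−w)·49.
Hence w = 49/(11+49) = 49/60 = 0.817.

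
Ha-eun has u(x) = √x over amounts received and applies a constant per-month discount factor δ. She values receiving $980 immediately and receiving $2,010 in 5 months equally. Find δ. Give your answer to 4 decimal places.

Equating discounted utilities: u(980) = δ^5·u(2010) ⇒ δ^5 = u(980)/u(2010).
Since u(x) = √x, δ^5 = √(980/2010) = 0.69826.
Taking the 5th root: δ = 0.69826^(1/5) ≈ 0.9307.

δ ≈ 0.9307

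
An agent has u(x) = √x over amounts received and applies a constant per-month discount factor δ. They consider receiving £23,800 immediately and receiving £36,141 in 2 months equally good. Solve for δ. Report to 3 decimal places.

δ ≈ 0.901

The payoff in 2 months is discounted by δ^2, so u(23800) = δ^2·u(36141) and δ^2 = u(23800)/u(36141).
Since u(x) = √x, δ^2 = √(23800/36141) = 0.81150.
Hence δ = (0.81150)^(1/2) = 0.90083.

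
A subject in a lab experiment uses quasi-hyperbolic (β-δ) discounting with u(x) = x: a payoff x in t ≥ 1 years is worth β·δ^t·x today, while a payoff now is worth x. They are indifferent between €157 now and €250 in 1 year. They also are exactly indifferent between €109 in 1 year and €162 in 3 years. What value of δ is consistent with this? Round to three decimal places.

The second indifference involves only future payoffs, so β cancels: β·δ^1·109 = β·δ^3·162, giving δ^2 = 109/162 = 0.67284, so δ = 0.82027.

δ ≈ 0.820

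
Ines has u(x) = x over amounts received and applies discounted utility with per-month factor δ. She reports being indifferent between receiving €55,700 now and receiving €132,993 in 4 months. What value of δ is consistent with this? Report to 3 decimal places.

Indifference means u(55700) = δ^4 · u(132993), so δ^4 = u(55700)/u(132993).
With u(x) = x: δ^4 = 55700/132993 = 0.41882.
Taking the 4th root: δ = 0.41882^(1/4) ≈ 0.804.

δ ≈ 0.804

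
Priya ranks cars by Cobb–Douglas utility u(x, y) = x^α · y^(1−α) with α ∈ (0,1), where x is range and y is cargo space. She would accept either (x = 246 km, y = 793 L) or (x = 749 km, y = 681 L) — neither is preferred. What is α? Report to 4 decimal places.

α ≈ 0.1203

Indifference: 246^α · 793^(1−α) = 749^α · 681^(1−α).
Rearrange to (246/749)^α = (681/793)^(1−α) and take logs: α·-1.1134074 = (1−α)·-0.1522609.
Thus α·(-1.2656683) = -0.1522609, so α = -0.1522609/-1.2656683 ≈ 0.1203.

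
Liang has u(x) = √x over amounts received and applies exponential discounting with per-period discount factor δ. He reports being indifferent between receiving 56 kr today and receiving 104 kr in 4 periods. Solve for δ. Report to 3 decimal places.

δ ≈ 0.926

Equating discounted utilities: u(56) = δ^4·u(104) ⇒ δ^4 = u(56)/u(104).
With u(x) = √x: δ^4 = √56/√104 = √(56/104) = 0.73380.
So δ = 0.73380^(1/4) ≈ 0.926.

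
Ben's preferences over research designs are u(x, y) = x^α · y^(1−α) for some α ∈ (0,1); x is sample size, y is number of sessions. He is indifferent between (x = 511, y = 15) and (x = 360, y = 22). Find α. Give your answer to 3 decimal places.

α ≈ 0.522

Set the two utilities equal: 511^α·15^(1−α) = 360^α·22^(1−α).
(511/360)^α = (22/15)^(1−α); take logs: α·ln(511/360) = (1−α)·ln(22/15), i.e. α·0.350266 = (1−α)·0.382992.
Thus α·(0.733258) = 0.382992, so α = 0.382992/0.733258 ≈ 0.522.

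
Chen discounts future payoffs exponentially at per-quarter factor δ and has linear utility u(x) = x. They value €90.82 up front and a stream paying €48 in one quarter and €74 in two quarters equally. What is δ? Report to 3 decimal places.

δ ≈ 0.830

Present value of the stream is 48·δ + 74·δ². Indifference gives 48δ + 74δ² = 90.82.
That is, 74δ² + 48δ − 90.82 = 0, a quadratic in δ.
By the quadratic formula (taking the positive root), δ = (−48 + √29186.72) / 148 ≈ 0.830.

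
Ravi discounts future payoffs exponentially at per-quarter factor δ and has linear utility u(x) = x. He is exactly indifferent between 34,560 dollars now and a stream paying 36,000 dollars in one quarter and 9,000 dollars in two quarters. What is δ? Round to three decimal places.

Equating present values: 34560 = 36000δ + 9000δ².
Rearranged: 9000δ² + 36000δ − 34560 = 0.
δ = (−36000 + √(36000² + 4·9000·34560)) / (2·9000) = (−36000 + √2540160000.00) / 18000 ≈ 0.800.

δ ≈ 0.800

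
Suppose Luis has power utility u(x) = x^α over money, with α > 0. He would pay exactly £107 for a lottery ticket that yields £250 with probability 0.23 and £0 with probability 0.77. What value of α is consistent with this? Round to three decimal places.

EU(lottery) = 0.23·250^α + 0.77·0 = 0.23·250^α.
Equating: 107^α = 0.23·250^α, i.e. 0.4280^α = 0.23.
Take logs: α = ln 0.23 / ln(107/250) ≈ 1.73182.

α ≈ 1.732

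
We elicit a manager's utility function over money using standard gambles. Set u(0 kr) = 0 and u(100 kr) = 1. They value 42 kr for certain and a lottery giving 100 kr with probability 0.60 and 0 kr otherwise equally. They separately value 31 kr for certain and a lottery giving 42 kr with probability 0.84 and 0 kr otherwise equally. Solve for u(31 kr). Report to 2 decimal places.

0.50

The first gamble pins u(42 kr): it must equal 0.60·1 + 0.40·0 = 0.60.
The second indifference gives u(31 kr) = 0.84·u(42 kr) + 0.16·u(0 kr) = 0.84·0.60 + 0.16·0.00 = 0.5040.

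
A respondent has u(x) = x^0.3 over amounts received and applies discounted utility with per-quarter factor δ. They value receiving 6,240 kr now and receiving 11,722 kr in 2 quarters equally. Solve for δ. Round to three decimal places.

Equating discounted utilities: u(6240) = δ^2·u(11722) ⇒ δ^2 = u(6240)/u(11722).
With u(x) = x^0.3: δ^2 = 6240^0.3/11722^0.3 = (6240/11722)^0.3 = 0.82767.
So δ = 0.82767^(1/2) ≈ 0.910.

δ ≈ 0.910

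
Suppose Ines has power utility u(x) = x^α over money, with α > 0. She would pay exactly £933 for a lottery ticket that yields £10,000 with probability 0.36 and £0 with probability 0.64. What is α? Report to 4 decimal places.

α ≈ 0.4307

The lottery's expected utility is 0.36·u(10000) + 0.64·u(0) = 0.36·10000^α (since u(0) = 0 for α > 0).
Indifference: 933^α = 0.36·10000^α, so (933/10000)^α = 0.36.
Take logs: α = ln 0.36 / ln(933/10000) ≈ 0.430725.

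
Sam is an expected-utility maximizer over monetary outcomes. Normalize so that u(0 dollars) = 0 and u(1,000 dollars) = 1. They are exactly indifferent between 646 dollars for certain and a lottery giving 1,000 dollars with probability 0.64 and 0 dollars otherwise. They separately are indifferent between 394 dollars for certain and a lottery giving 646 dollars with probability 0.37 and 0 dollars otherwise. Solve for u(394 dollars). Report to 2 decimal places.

0.24

The first gamble pins u(646 dollars): it must equal 0.64·1 + 0.36·0 = 0.64.
The second indifference gives u(394 dollars) = 0.37·u(646 dollars) + 0.63·u(0 dollars) = 0.37·0.64 + 0.63·0.00 = 0.2368.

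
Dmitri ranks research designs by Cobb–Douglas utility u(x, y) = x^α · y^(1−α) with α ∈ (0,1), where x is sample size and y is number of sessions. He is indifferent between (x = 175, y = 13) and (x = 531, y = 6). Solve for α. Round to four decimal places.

α ≈ 0.4106

The Cobb–Douglas utilities coincide, so 175^α·13^(1−α) = 531^α·6^(1−α).
Rearrange to (175/531)^α = (6/13)^(1−α) and take logs: α·-1.1099760 = (1−α)·-0.7731899.
With A = -1.1099760 and B = -0.7731899: α·A = (1−α)·B, so α = B/(A+B) = -0.7731899/-1.8831659 ≈ 0.4106.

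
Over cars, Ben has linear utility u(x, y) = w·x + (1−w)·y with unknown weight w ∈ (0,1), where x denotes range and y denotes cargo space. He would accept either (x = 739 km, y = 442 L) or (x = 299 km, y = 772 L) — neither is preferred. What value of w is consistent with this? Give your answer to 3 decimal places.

u(739,442) = u(299,772) means w·739 + (1−w)·442 = w·299 + (1−w)·772.
w·(739−299) = (1−w)·(772−442), i.e. w·440 = (1−w)·330.
So w/(1−w) = 330/440 = 0.7500, giving w = 330/(440+330) = 0.429.

w = 0.429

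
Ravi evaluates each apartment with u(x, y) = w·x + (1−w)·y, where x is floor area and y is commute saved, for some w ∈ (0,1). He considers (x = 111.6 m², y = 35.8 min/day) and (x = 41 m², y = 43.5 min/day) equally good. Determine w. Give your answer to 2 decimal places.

w = 0.10

Indifference: w·111.6 + (1−w)·35.8 = w·41 + (1−w)·43.5.
Rearranging, 70.6·w − 7.7·(1−w) = 0.
So w/(1−w) = 7.7/70.6 = 0.1091, giving w = 7.7/(70.6+7.7) = 0.10.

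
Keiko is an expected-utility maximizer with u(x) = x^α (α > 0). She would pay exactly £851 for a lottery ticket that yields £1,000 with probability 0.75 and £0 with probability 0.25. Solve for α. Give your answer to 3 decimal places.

EU(lottery) = 0.75·1000^α + 0.25·0 = 0.75·1000^α.
Setting u(851) equal to that: 851^α = 0.75·1000^α ⇒ (851/1000)^α = 0.75.
Taking logs: α·ln(851/1000) = ln(0.75), so α = -0.287682 / -0.161343 ≈ 1.783.

α ≈ 1.783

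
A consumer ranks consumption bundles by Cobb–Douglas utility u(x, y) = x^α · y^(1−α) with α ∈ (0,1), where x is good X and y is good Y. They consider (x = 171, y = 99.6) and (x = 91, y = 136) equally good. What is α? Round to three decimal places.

α ≈ 0.331

Set the two utilities equal: 171^α·99.6^(1−α) = 91^α·136^(1−α).
(171/91)^α = (136/99.6)^(1−α); take logs: α·ln(171/91) = (1−α)·ln(136/99.6), i.e. α·0.630804 = (1−α)·0.311493.
Thus α·(0.942297) = 0.311493, so α = 0.311493/0.942297 ≈ 0.331.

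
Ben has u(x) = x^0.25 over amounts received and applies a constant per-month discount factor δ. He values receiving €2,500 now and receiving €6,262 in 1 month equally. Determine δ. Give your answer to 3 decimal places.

δ ≈ 0.795

The payoff in 1 month is discounted by δ, so u(2500) = δ·u(6262) and δ = u(2500)/u(6262).
With u(x) = x^0.25: δ = 2500^0.25/6262^0.25 = (2500/6262)^0.25 = 0.79489.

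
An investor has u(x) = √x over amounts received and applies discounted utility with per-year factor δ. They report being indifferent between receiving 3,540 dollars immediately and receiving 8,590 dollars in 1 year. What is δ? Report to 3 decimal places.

Equating discounted utilities: u(3540) = δ·u(8590) ⇒ δ = u(3540)/u(8590).
Since u(x) = √x, δ = √(3540/8590) = 0.64196.

δ ≈ 0.642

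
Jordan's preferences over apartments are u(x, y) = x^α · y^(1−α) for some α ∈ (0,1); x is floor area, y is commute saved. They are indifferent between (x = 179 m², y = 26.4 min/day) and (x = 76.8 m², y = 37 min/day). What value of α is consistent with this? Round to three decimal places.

α ≈ 0.285

Set the two utilities equal: 179^α·26.4^(1−α) = 76.8^α·37^(1−α).
Taking logs: α·ln 179 + (1−α)·ln 26.4 = α·ln 76.8 + (1−α)·ln 37, i.e. α·0.846181 = (1−α)·0.337554.
So α/(1−α) = (0.337554)/(0.846181) = 0.398915, and α = 0.398915/1.398915 ≈ 0.285.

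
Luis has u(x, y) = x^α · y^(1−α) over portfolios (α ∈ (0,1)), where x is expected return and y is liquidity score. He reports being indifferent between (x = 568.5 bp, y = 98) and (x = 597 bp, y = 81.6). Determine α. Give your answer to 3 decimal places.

Set the two utilities equal: 568.5^α·98^(1−α) = 597^α·81.6^(1−α).
Taking logs: α·ln 568.5 + (1−α)·ln 98 = α·ln 597 + (1−α)·ln 81.6, i.e. α·-0.048916 = (1−α)·-0.183138.
Thus α·(-0.232054) = -0.183138, so α = -0.183138/-0.232054 ≈ 0.789.

α ≈ 0.789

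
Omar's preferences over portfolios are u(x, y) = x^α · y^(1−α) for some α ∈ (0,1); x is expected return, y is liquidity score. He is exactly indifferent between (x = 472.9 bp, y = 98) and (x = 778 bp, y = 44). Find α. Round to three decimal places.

Set the two utilities equal: 472.9^α·98^(1−α) = 778^α·44^(1−α).
Rearrange to (472.9/778)^α = (44/98)^(1−α) and take logs: α·-0.497843 = (1−α)·-0.800778.
So α/(1−α) = (-0.800778)/(-0.497843) = 1.608495, and α = 1.608495/2.608495 ≈ 0.617.

α ≈ 0.617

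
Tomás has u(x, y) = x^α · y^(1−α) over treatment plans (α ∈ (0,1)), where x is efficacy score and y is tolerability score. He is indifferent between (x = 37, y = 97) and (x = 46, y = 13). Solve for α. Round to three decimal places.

Set the two utilities equal: 37^α·97^(1−α) = 46^α·13^(1−α).
Taking logs: α·ln 37 + (1−α)·ln 97 = α·ln 46 + (1−α)·ln 13, i.e. α·-0.217723 = (1−α)·-2.009762.
With A = -0.217723 and B = -2.009762: α·A = (1−α)·B, so α = B/(A+B) = -2.009762/-2.227485 ≈ 0.902.

α ≈ 0.902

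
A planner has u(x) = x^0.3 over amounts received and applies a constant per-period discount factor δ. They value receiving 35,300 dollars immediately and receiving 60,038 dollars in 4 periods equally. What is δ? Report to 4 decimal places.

δ ≈ 0.9610

Equating discounted utilities: u(35300) = δ^4·u(60038) ⇒ δ^4 = u(35300)/u(60038).
With u(x) = x^0.3: δ^4 = 35300^0.3/60038^0.3 = (35300/60038)^0.3 = 0.85272.
Hence δ = (0.85272)^(1/4) = 0.960951.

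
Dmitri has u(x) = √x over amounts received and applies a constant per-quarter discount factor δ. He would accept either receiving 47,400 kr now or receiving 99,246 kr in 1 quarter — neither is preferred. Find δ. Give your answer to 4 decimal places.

Indifference means u(47400) = δ · u(99246), so δ = u(47400)/u(99246).
With u(x) = √x: δ = √47400/√99246 = √(47400/99246) = 0.69109.

δ ≈ 0.6911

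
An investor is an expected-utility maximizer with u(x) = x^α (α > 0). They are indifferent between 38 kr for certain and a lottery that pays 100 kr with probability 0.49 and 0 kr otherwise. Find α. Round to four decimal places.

EU(lottery) = 0.49·100^α + 0.51·0 = 0.49·100^α.
Setting u(38) equal to that: 38^α = 0.49·100^α ⇒ (38/100)^α = 0.49.
α = ln(0.49) / ln(38/100) = -0.7133499/-0.9675840 ≈ 0.7372.

α ≈ 0.7372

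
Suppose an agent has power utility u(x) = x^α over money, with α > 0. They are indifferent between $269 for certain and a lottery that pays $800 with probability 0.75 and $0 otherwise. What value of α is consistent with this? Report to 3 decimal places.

α ≈ 0.264

Since u(0) = 0, the lottery's EU is 0.75·800^α.
Indifference: 269^α = 0.75·800^α, so (269/800)^α = 0.75.
Take logs: α = ln 0.75 / ln(269/800) ≈ 0.26395.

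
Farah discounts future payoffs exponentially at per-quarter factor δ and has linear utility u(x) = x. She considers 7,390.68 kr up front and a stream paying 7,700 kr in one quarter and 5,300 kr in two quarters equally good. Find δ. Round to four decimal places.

Equating present values: 7390.68 = 7700δ + 5300δ².
Rearranged: 5300δ² + 7700δ − 7390.68 = 0.
The positive root is δ = [−7700 + √(7700² + 4·5300·7390.68)] / (2·5300) = (−7700 + 14696.000)/10600 ≈ 0.6600.

δ ≈ 0.6600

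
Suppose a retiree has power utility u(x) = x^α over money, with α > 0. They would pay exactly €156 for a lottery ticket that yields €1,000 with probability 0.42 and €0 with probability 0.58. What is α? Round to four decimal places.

α ≈ 0.4669

Since u(0) = 0, the lottery's EU is 0.42·1000^α.
Equating: 156^α = 0.42·1000^α, i.e. 0.1560^α = 0.42.
Take logs: α = ln 0.42 / ln(156/1000) ≈ 0.466926.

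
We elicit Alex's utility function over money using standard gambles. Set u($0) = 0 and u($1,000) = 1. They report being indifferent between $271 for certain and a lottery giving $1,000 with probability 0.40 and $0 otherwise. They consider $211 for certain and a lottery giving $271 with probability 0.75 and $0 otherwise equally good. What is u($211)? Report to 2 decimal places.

From the first indifference, u($271) = 0.40·u($1,000) + 0.60·u($0) = 0.40·1 + 0.60·0 = 0.40.
The second indifference gives u($211) = 0.75·u($271) + 0.25·u($0) = 0.75·0.40 + 0.25·0.00 = 0.3000.

0.30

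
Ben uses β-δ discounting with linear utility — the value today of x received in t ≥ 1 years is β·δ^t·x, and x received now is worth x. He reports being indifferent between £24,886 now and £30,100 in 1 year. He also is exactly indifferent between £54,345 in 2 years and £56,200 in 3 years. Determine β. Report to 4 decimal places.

β ≈ 0.8550

From the later pair, β·δ^2·54345 = β·δ^3·56200; dividing through, δ = 54345/56200 = 0.96699.
Now use the now-vs-future pair: 24886 = β·δ·30100 gives β = 24886/(0.96699·30100) ≈ 0.8550.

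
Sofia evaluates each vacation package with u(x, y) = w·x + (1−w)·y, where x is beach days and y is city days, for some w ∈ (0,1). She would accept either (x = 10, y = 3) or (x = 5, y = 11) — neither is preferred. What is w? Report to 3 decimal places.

u(10,3) = u(5,11) means w·10 + (1−w)·3 = w·5 + (1−w)·11.
Rearranging, 5·w − 8·(1−w) = 0.
So w/(1−w) = 8/5 = 1.6000, giving w = 8/(5+8) = 0.615.

w = 0.615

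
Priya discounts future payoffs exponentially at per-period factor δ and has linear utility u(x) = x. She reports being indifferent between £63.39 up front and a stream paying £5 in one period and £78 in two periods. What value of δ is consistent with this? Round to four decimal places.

δ ≈ 0.8700

Present value of the stream is 5·δ + 78·δ². Indifference gives 5δ + 78δ² = 63.39.
That is, 78δ² + 5δ − 63.39 = 0, a quadratic in δ.
The positive root is δ = [−5 + √(5² + 4·78·63.39)] / (2·78) = (−5 + 140.722)/156 ≈ 0.8700.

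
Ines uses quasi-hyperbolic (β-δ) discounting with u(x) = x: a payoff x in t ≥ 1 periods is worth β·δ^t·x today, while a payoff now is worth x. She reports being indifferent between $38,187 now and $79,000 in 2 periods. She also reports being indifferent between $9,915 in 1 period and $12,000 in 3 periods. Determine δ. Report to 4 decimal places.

δ ≈ 0.9090

The second indifference involves only future payoffs, so β cancels: β·δ^1·9915 = β·δ^3·12000, giving δ^2 = 9915/12000 = 0.82625, so δ = 0.90898.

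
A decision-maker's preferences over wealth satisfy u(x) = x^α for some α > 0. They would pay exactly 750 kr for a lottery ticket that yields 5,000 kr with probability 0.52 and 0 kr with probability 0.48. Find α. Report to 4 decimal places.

α ≈ 0.3447

Since u(0) = 0, the lottery's EU is 0.52·5000^α.
Indifference: 750^α = 0.52·5000^α, so (750/5000)^α = 0.52.
α = ln(0.52) / ln(750/5000) = -0.6539265/-1.8971200 ≈ 0.3447.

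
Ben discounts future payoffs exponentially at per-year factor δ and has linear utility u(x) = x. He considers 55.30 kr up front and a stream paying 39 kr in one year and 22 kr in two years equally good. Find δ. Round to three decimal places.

Present value of the stream is 39·δ + 22·δ². Indifference gives 39δ + 22δ² = 55.30.
That is, 22δ² + 39δ − 55.30 = 0, a quadratic in δ.
The positive root is δ = [−39 + √(39² + 4·22·55.30)] / (2·22) = (−39 + 79.921)/44 ≈ 0.930.

δ ≈ 0.930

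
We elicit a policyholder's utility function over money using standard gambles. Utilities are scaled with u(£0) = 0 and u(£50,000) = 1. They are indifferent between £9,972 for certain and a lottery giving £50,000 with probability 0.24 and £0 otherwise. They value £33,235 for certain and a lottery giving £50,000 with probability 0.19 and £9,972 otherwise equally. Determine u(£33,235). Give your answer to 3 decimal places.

0.384

From the first indifference, u(£9,972) = 0.24·u(£50,000) + 0.76·u(£0) = 0.24·1 + 0.76·0 = 0.24.
The second indifference gives u(£33,235) = 0.19·u(£50,000) + 0.81·u(£9,972) = 0.19·1.00 + 0.81·0.24 = 0.3844.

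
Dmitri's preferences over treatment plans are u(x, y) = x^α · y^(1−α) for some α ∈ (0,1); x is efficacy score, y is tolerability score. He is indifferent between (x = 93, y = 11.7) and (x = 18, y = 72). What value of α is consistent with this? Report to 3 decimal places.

The Cobb–Douglas utilities coincide, so 93^α·11.7^(1−α) = 18^α·72^(1−α).
Taking logs: α·ln 93 + (1−α)·ln 11.7 = α·ln 18 + (1−α)·ln 72, i.e. α·1.642228 = (1−α)·1.817077.
With A = 1.642228 and B = 1.817077: α·A = (1−α)·B, so α = B/(A+B) = 1.817077/3.459305 ≈ 0.525.

α ≈ 0.525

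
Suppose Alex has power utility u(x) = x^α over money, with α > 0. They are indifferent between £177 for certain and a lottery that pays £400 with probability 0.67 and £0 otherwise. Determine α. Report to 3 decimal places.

Since u(0) = 0, the lottery's EU is 0.67·400^α.
Equating: 177^α = 0.67·400^α, i.e. 0.4425^α = 0.67.
Taking logs: α·ln(177/400) = ln(0.67), so α = -0.400478 / -0.815315 ≈ 0.491.

α ≈ 0.491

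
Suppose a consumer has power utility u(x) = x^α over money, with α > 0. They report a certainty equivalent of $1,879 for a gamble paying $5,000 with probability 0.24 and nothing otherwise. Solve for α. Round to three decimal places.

Since u(0) = 0, the lottery's EU is 0.24·5000^α.
Indifference: 1879^α = 0.24·5000^α, so (1879/5000)^α = 0.24.
Take logs: α = ln 0.24 / ln(1879/5000) ≈ 1.45818.

α ≈ 1.458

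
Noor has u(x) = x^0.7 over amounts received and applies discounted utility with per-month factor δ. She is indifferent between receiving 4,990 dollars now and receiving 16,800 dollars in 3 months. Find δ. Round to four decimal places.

The payoff in 3 months is discounted by δ^3, so u(4990) = δ^3·u(16800) and δ^3 = u(4990)/u(16800).
Since u(x) = x^0.7, δ^3 = (4990/16800)^0.7 = 0.29702^0.7 = 0.42752.
Taking the cube root: δ = 0.42752^(1/3) ≈ 0.7533.

δ ≈ 0.7533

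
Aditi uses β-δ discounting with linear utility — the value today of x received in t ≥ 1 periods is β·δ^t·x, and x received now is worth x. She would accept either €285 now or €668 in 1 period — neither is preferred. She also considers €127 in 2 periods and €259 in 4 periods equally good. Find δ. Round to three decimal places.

δ ≈ 0.700

The second indifference involves only future payoffs, so β cancels: β·δ^2·127 = β·δ^4·259, giving δ^2 = 127/259 = 0.49035, so δ = 0.70025.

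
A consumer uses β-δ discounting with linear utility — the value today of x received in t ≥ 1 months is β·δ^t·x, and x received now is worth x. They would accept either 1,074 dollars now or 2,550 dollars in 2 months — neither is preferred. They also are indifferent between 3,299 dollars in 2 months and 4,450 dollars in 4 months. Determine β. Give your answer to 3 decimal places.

Both payoffs in the second observation are in the future, so β drops out: δ^2·3299 = δ^4·4450 ⇒ δ^2 = 3299/4450 = 0.74135, so δ = 0.86102.
The first indifference: 1074 = β·δ^2·2550, so β = 1074/(δ^2·2550) = 1074/(0.74135·2550) ≈ 0.568.

β ≈ 0.568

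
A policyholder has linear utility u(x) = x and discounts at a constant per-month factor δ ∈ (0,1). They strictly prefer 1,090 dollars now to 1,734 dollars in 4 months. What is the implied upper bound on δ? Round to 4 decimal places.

Under u(x) = x this choice says 1090 > δ^4·1734.
Hence δ^4 < 1090/1734 = 0.62860, and x ↦ x^(1/4) is increasing on (0,∞).
δ < (1090/1734)^(1/4) ≈ 0.8904.

δ < 0.8904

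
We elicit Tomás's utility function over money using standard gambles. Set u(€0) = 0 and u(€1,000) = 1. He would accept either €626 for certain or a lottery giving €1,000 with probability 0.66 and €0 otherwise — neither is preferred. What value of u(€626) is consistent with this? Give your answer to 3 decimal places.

0.660

u(€626) equals the lottery's expected utility: 0.66·1 + 0.34·0 = 0.66.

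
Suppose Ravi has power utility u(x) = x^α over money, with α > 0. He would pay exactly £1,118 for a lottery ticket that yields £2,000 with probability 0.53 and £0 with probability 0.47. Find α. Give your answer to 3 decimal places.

α ≈ 1.092

Since u(0) = 0, the lottery's EU is 0.53·2000^α.
Indifference: 1118^α = 0.53·2000^α, so (1118/2000)^α = 0.53.
Taking logs: α·ln(1118/2000) = ln(0.53), so α = -0.634878 / -0.581606 ≈ 1.092.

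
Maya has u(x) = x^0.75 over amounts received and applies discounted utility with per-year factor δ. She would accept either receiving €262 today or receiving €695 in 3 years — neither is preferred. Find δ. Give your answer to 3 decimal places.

The payoff in 3 years is discounted by δ^3, so u(262) = δ^3·u(695) and δ^3 = u(262)/u(695).
With u(x) = x^0.75: δ^3 = 262^0.75/695^0.75 = (262/695)^0.75 = 0.48110.
So δ = 0.48110^(1/3) ≈ 0.784.

δ ≈ 0.784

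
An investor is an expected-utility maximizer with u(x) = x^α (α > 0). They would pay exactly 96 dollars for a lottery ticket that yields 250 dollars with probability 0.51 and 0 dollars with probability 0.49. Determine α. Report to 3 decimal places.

α ≈ 0.704

Since u(0) = 0, the lottery's EU is 0.51·250^α.
Setting u(96) equal to that: 96^α = 0.51·250^α ⇒ (96/250)^α = 0.51.
α = ln(0.51) / ln(96/250) = -0.673345/-0.957113 ≈ 0.704.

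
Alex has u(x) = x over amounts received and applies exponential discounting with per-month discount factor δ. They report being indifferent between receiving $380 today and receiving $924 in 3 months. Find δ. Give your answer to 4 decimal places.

δ ≈ 0.7437

The payoff in 3 months is discounted by δ^3, so u(380) = δ^3·u(924) and δ^3 = u(380)/u(924).
With u(x) = x: δ^3 = 380/924 = 0.41126.
Taking the cube root: δ = 0.41126^(1/3) ≈ 0.7437.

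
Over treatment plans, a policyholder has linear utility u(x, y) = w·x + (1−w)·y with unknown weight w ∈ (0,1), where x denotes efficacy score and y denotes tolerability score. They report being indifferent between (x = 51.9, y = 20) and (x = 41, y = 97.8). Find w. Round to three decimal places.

Equating utilities: w·51.9 + (1−w)·20 = w·41 + (1−w)·97.8.
Rearranging, 10.9·w − 77.8·(1−w) = 0.
The marginal rate of substitution is 77.8/10.9, so w = 77.8/(10.9+77.8) = 0.877.

w = 0.877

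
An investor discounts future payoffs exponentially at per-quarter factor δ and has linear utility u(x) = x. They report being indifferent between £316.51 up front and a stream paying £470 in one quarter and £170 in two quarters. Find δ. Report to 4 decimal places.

δ ≈ 0.5600

Present value of the stream is 470·δ + 170·δ². Indifference gives 470δ + 170δ² = 316.51.
That is, 170δ² + 470δ − 316.51 = 0, a quadratic in δ.
By the quadratic formula (taking the positive root), δ = (−470 + √436126.80) / 340 ≈ 0.5600.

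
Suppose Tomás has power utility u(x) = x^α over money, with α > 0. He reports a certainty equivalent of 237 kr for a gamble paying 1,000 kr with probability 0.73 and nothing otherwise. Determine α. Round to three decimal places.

α ≈ 0.219

Since u(0) = 0, the lottery's EU is 0.73·1000^α.
Indifference: 237^α = 0.73·1000^α, so (237/1000)^α = 0.73.
Take logs: α = ln 0.73 / ln(237/1000) ≈ 0.21860.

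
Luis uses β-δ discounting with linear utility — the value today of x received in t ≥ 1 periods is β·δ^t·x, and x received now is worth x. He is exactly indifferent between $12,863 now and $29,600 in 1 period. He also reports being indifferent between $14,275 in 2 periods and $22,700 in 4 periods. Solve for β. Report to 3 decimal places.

The second indifference involves only future payoffs, so β cancels: β·δ^2·14275 = β·δ^4·22700, giving δ^2 = 14275/22700 = 0.62885, so δ = 0.79300.
The first indifference: 12863 = β·δ·29600, so β = 12863/(δ·29600) = 12863/(0.79300·29600) ≈ 0.548.

β ≈ 0.548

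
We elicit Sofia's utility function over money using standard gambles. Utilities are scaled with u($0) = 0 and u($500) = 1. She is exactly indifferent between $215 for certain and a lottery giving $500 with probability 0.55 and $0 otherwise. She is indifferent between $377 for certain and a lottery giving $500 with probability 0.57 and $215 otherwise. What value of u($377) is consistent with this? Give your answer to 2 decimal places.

The first gamble pins u($215): it must equal 0.55·1 + 0.45·0 = 0.55.
Chaining: u($377) = 0.57·1.00 + 0.43·0.55 = 0.8065.

0.81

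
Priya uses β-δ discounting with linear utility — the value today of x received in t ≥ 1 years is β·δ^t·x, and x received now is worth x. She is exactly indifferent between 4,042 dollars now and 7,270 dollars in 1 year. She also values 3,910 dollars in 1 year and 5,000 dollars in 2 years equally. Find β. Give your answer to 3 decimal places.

β ≈ 0.711

The second indifference involves only future payoffs, so β cancels: β·δ^1·3910 = β·δ^2·5000, giving δ = 3910/5000 = 0.78200.
The first indifference: 4042 = β·δ·7270, so β = 4042/(δ·7270) = 4042/(0.78200·7270) ≈ 0.711.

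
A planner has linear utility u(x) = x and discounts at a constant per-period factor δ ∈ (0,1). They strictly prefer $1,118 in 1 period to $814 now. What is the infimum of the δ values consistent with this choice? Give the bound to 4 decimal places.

The preference means 814 < δ·1118.
Dividing through by 1118 gives δ > 0.72809.

δ > 0.7281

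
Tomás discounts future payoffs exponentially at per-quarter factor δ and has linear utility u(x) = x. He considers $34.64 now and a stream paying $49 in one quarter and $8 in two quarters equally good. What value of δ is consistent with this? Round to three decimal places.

Equating present values: 34.64 = 49δ + 8δ².
So 8δ² + 49δ − 34.64 = 0.
By the quadratic formula (taking the positive root), δ = (−49 + √3509.48) / 16 ≈ 0.640.

δ ≈ 0.640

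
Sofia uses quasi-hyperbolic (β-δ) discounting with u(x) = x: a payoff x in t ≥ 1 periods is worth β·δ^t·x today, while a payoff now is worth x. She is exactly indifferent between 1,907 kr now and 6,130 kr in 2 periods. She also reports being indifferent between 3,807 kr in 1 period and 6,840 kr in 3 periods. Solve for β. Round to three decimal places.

β ≈ 0.559

From the later pair, β·δ^1·3807 = β·δ^3·6840; dividing through, δ^2 = 3807/6840 = 0.55658, so δ = 0.74604.
Now use the now-vs-future pair: 1907 = β·δ^2·6130 gives β = 1907/(0.55658·6130) ≈ 0.559.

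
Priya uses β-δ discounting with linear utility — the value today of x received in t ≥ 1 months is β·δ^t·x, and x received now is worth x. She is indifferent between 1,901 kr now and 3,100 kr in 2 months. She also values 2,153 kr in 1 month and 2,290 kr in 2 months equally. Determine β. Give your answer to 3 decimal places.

β ≈ 0.694

From the later pair, β·δ^1·2153 = β·δ^2·2290; dividing through, δ = 2153/2290 = 0.94017.
The first indifference: 1901 = β·δ^2·3100, so β = 1901/(δ^2·3100) = 1901/(0.88393·3100) ≈ 0.694.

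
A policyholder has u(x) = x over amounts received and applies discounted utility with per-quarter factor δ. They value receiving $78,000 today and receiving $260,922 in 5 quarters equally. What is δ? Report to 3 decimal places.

The payoff in 5 quarters is discounted by δ^5, so u(78000) = δ^5·u(260922) and δ^5 = u(78000)/u(260922).
With u(x) = x: δ^5 = 78000/260922 = 0.29894.
Taking the 5th root: δ = 0.29894^(1/5) ≈ 0.785.

δ ≈ 0.785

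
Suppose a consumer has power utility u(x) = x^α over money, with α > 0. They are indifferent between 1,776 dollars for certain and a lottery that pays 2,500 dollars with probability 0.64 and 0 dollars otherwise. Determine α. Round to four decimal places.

α ≈ 1.3052

Since u(0) = 0, the lottery's EU is 0.64·2500^α.
Setting u(1776) equal to that: 1776^α = 0.64·2500^α ⇒ (1776/2500)^α = 0.64.
Taking logs: α·ln(1776/2500) = ln(0.64), so α = -0.4462871 / -0.3419271 ≈ 1.3052.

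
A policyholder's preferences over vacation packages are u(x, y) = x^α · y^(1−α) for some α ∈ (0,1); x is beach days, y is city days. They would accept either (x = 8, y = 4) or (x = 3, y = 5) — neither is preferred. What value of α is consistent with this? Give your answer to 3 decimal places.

Indifference: 8^α · 4^(1−α) = 3^α · 5^(1−α).
(8/3)^α = (5/4)^(1−α); take logs: α·ln(8/3) = (1−α)·ln(5/4), i.e. α·0.980829 = (1−α)·0.223144.
Thus α·(1.203973) = 0.223144, so α = 0.223144/1.203973 ≈ 0.185.

α ≈ 0.185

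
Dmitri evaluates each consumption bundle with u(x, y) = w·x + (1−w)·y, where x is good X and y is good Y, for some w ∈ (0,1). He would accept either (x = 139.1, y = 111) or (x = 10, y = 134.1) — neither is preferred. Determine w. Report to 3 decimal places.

Equating utilities: w·139.1 + (1−w)·111 = w·10 + (1−w)·134.1.
Collecting terms: w·129.1 = (1−w)·23.1.
Hence w = 23.1/(129.1+23.1) = 23.1/152.2 = 0.152.

w = 0.152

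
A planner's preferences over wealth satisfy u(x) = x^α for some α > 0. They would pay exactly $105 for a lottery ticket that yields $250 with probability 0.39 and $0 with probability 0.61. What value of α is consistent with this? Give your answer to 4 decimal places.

The lottery's expected utility is 0.39·u(250) + 0.61·u(0) = 0.39·250^α (since u(0) = 0 for α > 0).
Equating: 105^α = 0.39·250^α, i.e. 0.4200^α = 0.39.
Taking logs: α·ln(105/250) = ln(0.39), so α = -0.9416085 / -0.8675006 ≈ 1.0854.

α ≈ 1.0854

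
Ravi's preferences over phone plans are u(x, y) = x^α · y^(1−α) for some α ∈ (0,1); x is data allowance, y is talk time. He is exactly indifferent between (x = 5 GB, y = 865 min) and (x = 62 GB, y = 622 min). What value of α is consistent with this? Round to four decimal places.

Set the two utilities equal: 5^α·865^(1−α) = 62^α·622^(1−α).
Rearrange to (5/62)^α = (622/865)^(1−α) and take logs: α·-2.5176965 = (1−α)·-0.3297894.
With A = -2.5176965 and B = -0.3297894: α·A = (1−α)·B, so α = B/(A+B) = -0.3297894/-2.8474859 ≈ 0.1158.

α ≈ 0.1158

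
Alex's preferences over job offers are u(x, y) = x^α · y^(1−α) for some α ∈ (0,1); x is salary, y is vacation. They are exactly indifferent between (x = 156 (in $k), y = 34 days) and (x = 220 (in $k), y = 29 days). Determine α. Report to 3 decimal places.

α ≈ 0.316

Indifference: 156^α · 34^(1−α) = 220^α · 29^(1−α).
Taking logs: α·ln 156 + (1−α)·ln 34 = α·ln 220 + (1−α)·ln 29, i.e. α·-0.343772 = (1−α)·-0.159065.
Thus α·(-0.502837) = -0.159065, so α = -0.159065/-0.502837 ≈ 0.316.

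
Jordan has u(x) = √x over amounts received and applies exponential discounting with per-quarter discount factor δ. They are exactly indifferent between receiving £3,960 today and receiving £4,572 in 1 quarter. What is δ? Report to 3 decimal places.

δ ≈ 0.931

The payoff in 1 quarter is discounted by δ, so u(3960) = δ·u(4572) and δ = u(3960)/u(4572).
Since u(x) = √x, δ = √(3960/4572) = 0.93067.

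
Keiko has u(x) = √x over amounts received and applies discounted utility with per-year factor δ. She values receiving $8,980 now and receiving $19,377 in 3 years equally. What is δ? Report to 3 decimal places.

Equating discounted utilities: u(8980) = δ^3·u(19377) ⇒ δ^3 = u(8980)/u(19377).
With u(x) = √x: δ^3 = √8980/√19377 = √(8980/19377) = 0.68076.
Taking the cube root: δ = 0.68076^(1/3) ≈ 0.880.

δ ≈ 0.880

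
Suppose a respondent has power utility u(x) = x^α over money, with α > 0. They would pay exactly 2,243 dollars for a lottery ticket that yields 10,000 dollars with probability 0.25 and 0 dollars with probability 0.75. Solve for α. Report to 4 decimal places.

α ≈ 0.9274

The lottery's expected utility is 0.25·u(10000) + 0.75·u(0) = 0.25·10000^α (since u(0) = 0 for α > 0).
Equating: 2243^α = 0.25·10000^α, i.e. 0.2243^α = 0.25.
Take logs: α = ln 0.25 / ln(2243/10000) ≈ 0.927429.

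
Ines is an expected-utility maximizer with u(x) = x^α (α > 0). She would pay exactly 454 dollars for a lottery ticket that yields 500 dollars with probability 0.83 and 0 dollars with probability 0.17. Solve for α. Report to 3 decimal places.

The lottery's expected utility is 0.83·u(500) + 0.17·u(0) = 0.83·500^α (since u(0) = 0 for α > 0).
Indifference: 454^α = 0.83·500^α, so (454/500)^α = 0.83.
Take logs: α = ln 0.83 / ln(454/500) ≈ 1.93066.

α ≈ 1.931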